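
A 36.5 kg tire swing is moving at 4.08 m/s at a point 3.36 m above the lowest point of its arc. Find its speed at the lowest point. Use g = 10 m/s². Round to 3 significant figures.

v = 9.16 m/s

Equating total energy at the two states: ½mv₀² + mgh = ½mv²
v² = v₀² + 2gh = (4.08)² + 2(10)(3.36) = 83.846
v = √83.846 = 9.157 m/s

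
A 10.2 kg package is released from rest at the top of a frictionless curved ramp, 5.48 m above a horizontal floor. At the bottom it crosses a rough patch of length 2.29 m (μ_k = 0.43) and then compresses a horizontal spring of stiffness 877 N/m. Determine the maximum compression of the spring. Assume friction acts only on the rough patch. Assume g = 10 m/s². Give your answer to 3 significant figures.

x = 1.02 m

Initial energy: E₁ = mgh = (10.2)(10)(5.48) = 558.96 J
Friction removes W_f = μ_k mg d = (0.43)(10.2)(10)(2.29) = 100.4 J
Energy reaching the spring: E = 558.96 − 100.4 = 458.52 J
At max compression ½kx² = E ⇒ x = √(2E/k) = √(2 × 458.52/877) = 1.023 m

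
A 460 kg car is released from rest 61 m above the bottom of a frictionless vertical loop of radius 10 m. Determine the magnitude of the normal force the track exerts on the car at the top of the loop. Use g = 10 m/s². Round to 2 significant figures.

Energy from release to top (height 2r): mgh = ½mv_top² + mg(2r)
v_top² = 2g(h − 2r) = 2(10)(61 − 20.00) = 820.00 m²/s²
At the top, both N and weight point toward the centre: N + mg = mv_top²/r
N = m(v_top²/r − g) = 460(820.00/10 − 10) = 33120 N

N = 33000 N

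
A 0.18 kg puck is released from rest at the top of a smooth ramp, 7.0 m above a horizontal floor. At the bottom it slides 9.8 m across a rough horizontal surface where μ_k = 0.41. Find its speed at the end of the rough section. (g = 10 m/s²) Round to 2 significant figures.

Applying the work–energy principle:
mgh = ½mv² + μ_k m g d
W_f = μ_k mg d = (0.41)(0.18)(10)(9.8) = 7.232 J
½mv² = mgh − W_f = 12.600 − 7.232 = 5.3676 J
v = √(2 × 5.3676/0.18) = 7.723 m/s

v = 7.7 m/s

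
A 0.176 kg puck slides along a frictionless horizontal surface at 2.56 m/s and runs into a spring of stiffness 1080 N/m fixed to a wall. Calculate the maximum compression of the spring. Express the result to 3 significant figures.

At max compression the puck is momentarily at rest: ½mv² = ½kx²
x = v√(m/k) = 2.56 × √(0.176/1080) = 0.03268 m

x = 0.0327 m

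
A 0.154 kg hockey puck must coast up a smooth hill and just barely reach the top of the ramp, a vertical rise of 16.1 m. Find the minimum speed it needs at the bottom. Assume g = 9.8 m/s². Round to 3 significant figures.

At the top it is momentarily at rest, so all KE converts to PE: ½mv² = mgh
v = √(2gh) = √(2 × 9.8 × 16.1) = 17.76 m/s

v = 17.8 m/s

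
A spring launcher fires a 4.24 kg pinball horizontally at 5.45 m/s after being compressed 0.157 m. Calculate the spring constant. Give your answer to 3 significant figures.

k = 5110 N/m

Energy stored in the spring equals the launch KE: ½kx² = ½mv²
k = mv²/x² = (4.24)(5.45)²/(0.157)² = 5109 N/m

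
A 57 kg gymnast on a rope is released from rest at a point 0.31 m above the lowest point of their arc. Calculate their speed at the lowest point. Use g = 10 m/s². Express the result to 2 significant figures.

Energy conservation between the two points: mgh = ½mv²
The mass cancels from both sides.
v = √(2gh) = √(2 × 10 × 0.31) = √6.2000 = 2.490 m/s

v = 2.5 m/s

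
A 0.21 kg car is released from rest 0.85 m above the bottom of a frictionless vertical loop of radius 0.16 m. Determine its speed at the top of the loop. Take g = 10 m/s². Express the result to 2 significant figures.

v = 3.3 m/s

Energy conservation: mgh = ½mv_top² + mg(2r)
v_top² = 2g(h − 2r) = 2(10)(0.85 − 0.3200) = 10.60
v_top = 3.256 m/s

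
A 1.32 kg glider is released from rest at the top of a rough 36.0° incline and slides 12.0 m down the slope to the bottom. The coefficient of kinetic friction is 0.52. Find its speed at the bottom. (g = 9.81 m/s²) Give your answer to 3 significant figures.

v = 6.27 m/s

Taking the bottom as reference, mgh = ½mv² + μ_k N L with h = L sinθ, N = mg cosθ:
mgh = mgL sinθ = (1.32)(9.81)(12.0)sin36.0° = 91.336 J
W_f = μ_k mg cosθ · L = (0.52)(1.32)(9.81)cos36.0°·12.0 = 65.37 J
½mv² = 91.336 − 65.37 = 25.965 J
v = √(2 × 25.965/1.32) = 6.272 m/s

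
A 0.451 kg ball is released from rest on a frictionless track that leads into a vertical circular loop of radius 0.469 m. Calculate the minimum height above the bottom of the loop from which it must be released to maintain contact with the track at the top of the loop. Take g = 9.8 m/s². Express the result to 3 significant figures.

At the top, for minimum speed gravity alone supplies the centripetal force: mg = mv_top²/r ⇒ v_top² = gr = 4.596 m²/s²
Energy conservation from release height h to the top (height 2r): mgh = ½mv_top² + mg(2r)
h = v_top²/(2g) + 2r = r/2 + 2r = 5r/2 = 1.172 m

h = 1.17 m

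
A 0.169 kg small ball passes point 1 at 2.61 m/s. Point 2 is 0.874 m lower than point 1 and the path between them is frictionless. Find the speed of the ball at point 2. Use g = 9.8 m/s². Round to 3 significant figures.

Equating total energy at the two states: ½mv₀² + mgh = ½mv²
v² = v₀² + 2gh = (2.61)² + 2(9.8)(0.874) = 23.943
v = √23.943 = 4.893 m/s

v = 4.89 m/s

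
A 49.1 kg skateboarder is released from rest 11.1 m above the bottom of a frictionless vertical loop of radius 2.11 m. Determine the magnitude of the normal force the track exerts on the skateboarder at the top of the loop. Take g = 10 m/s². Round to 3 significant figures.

N = 2710 N

Energy from release to top (height 2r): mgh = ½mv_top² + mg(2r)
v_top² = 2g(h − 2r) = 2(10)(11.1 − 4.220) = 137.60 m²/s²
At the top, both N and weight point toward the centre: N + mg = mv_top²/r
N = m(v_top²/r − g) = 49.1(137.60/2.11 − 10) = 2711 N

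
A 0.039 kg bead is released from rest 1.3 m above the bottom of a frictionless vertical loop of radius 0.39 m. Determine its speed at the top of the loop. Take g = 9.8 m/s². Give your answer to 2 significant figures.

Energy conservation: mgh = ½mv_top² + mg(2r)
v_top² = 2g(h − 2r) = 2(9.8)(1.3 − 0.7800) = 10.19
v_top = 3.192 m/s

v = 3.2 m/s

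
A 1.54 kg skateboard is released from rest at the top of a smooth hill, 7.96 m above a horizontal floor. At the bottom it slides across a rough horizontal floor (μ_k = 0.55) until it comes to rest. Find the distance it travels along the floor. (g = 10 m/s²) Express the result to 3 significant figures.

d = 14.5 m

Energy bookkeeping (friction removes W_f = μ_k N d):
At rest all PE has been dissipated by friction: mgh = μ_k m g d
d = h/μ_k = 7.96/0.55 = 14.47 m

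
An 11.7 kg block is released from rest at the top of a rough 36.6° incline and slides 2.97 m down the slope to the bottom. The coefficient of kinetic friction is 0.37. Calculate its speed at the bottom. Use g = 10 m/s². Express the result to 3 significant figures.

v = 4.22 m/s

Taking the bottom as reference, mgh = ½mv² + μ_k N L with h = L sinθ, N = mg cosθ:
mgh = mgL sinθ = (11.7)(10)(2.97)sin36.6° = 207.18 J
W_f = μ_k mg cosθ · L = (0.37)(11.7)(10)cos36.6°·2.97 = 103.2 J
½mv² = 207.18 − 103.2 = 103.96 J
v = √(2 × 103.96/11.7) = 4.216 m/s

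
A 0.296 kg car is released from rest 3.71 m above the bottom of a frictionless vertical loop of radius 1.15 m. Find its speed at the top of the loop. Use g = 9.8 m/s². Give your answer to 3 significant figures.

v = 5.26 m/s

Energy conservation: mgh = ½mv_top² + mg(2r)
v_top² = 2g(h − 2r) = 2(9.8)(3.71 − 2.300) = 27.64
v_top = 5.257 m/s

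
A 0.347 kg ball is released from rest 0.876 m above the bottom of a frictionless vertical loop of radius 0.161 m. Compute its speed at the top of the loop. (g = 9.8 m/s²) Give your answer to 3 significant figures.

v = 3.30 m/s

Energy conservation: mgh = ½mv_top² + mg(2r)
v_top² = 2g(h − 2r) = 2(9.8)(0.876 − 0.3220) = 10.86
v_top = 3.295 m/s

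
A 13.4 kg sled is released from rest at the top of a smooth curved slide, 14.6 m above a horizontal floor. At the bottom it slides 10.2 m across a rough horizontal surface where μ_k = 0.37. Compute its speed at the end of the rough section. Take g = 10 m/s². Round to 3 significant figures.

v = 14.7 m/s

Applying the work–energy principle:
mgh = ½mv² + μ_k m g d
W_f = μ_k mg d = (0.37)(13.4)(10)(10.2) = 505.7 J
½mv² = mgh − W_f = 1956.4 − 505.7 = 1450.7 J
v = √(2 × 1450.7/13.4) = 14.71 m/s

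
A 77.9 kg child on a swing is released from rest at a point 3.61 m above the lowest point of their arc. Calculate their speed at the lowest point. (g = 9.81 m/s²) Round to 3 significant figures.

v = 8.42 m/s

Equating total energy at the two states: mgh = ½mv²
v = √(2gh) = √(2 × 9.81 × 3.61) = √70.828 = 8.416 m/s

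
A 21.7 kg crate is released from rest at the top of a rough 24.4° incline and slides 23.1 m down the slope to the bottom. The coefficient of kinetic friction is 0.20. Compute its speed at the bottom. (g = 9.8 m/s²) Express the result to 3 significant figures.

v = 10.2 m/s

Work–energy: mg(L sinθ) − μ_k(mg cosθ)L = ½mv²
mgh = mgL sinθ = (21.7)(9.8)(23.1)sin24.4° = 2029.4 J
W_f = μ_k mg cosθ · L = (0.20)(21.7)(9.8)cos24.4°·23.1 = 894.7 J
½mv² = 2029.4 − 894.7 = 1134.6 J
v = √(2 × 1134.6/21.7) = 10.23 m/s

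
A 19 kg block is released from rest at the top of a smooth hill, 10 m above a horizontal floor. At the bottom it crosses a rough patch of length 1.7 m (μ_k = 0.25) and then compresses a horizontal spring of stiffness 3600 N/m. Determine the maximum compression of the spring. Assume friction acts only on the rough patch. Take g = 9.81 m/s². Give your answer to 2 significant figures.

Initial energy: E₁ = mgh = (19)(9.81)(10) = 1863.9 J
Friction removes W_f = μ_k mg d = (0.25)(19)(9.81)(1.7) = 79.22 J
Energy reaching the spring: E = 1863.9 − 79.22 = 1784.7 J
At max compression ½kx² = E ⇒ x = √(2E/k) = √(2 × 1784.7/3600) = 0.9957 m

x = 1.0 m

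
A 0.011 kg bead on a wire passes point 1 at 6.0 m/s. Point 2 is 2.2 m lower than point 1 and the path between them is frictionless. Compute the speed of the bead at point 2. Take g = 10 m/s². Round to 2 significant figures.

v = 8.9 m/s

By conservation of mechanical energy, ½mv₀² + mgh = ½mv²
v² = v₀² + 2gh = (6.0)² + 2(10)(2.2) = 80.000
v = √80.000 = 8.944 m/s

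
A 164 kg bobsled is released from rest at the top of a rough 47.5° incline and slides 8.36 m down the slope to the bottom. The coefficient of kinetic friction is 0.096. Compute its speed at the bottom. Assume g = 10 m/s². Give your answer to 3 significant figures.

v = 10.6 m/s

Taking the bottom as reference, mgh = ½mv² + μ_k N L with h = L sinθ, N = mg cosθ:
mgh = mgL sinθ = (164)(10)(8.36)sin47.5° = 10108 J
W_f = μ_k mg cosθ · L = (0.096)(164)(10)cos47.5°·8.36 = 889.2 J
½mv² = 10108 − 889.2 = 9219.2 J
v = √(2 × 9219.2/164) = 10.60 m/s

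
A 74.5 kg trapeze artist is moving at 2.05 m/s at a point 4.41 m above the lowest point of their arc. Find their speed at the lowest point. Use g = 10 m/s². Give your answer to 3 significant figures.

v = 9.61 m/s

By conservation of mechanical energy, ½mv₀² + mgh = ½mv²
v² = v₀² + 2gh = (2.05)² + 2(10)(4.41) = 92.403
v = √92.403 = 9.613 m/s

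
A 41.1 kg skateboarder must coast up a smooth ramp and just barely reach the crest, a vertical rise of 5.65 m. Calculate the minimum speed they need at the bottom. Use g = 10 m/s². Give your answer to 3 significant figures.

v = 10.6 m/s

At the top they are momentarily at rest, so all KE converts to PE: ½mv² = mgh
v = √(2gh) = √(2 × 10 × 5.65) = 10.63 m/s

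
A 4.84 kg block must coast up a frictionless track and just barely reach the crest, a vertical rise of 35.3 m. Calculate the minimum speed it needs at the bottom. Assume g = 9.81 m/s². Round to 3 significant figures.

At the top it is momentarily at rest, so all KE converts to PE: ½mv² = mgh
v = √(2gh) = √(2 × 9.81 × 35.3) = 26.32 m/s

v = 26.3 m/s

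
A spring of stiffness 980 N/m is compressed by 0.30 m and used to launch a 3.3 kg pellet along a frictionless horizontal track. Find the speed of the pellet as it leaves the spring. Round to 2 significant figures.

v = 5.2 m/s

Conservation of energy: ½kx² = ½mv²
v = x√(k/m) = 0.30 × √(980/3.3) = 5.170 m/s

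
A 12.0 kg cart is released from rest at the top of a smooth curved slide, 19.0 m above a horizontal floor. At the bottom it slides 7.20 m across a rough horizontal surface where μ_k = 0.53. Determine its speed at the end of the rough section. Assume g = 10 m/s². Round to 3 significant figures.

Energy at the top = energy at the end + work done against friction:
mgh = ½mv² + μ_k m g d
W_f = μ_k mg d = (0.53)(12.0)(10)(7.20) = 457.9 J
½mv² = mgh − W_f = 2280.0 − 457.9 = 1822.1 J
v = √(2 × 1822.1/12.0) = 17.43 m/s

v = 17.4 m/s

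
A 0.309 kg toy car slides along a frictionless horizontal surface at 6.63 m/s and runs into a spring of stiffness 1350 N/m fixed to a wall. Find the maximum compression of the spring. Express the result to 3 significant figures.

x = 0.100 m

All KE is stored as spring PE at maximum compression: ½mv² = ½kx²
x = v√(m/k) = 6.63 × √(0.309/1350) = 0.1003 m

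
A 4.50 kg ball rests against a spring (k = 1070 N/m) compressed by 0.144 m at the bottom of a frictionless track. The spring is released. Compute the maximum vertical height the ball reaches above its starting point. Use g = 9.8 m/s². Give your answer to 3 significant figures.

At maximum height the ball is at rest, so ½kx² = mgh
h = kx²/(2mg) = (1070)(0.144)²/(2 × 4.50 × 9.8) = 0.2516 m

h = 0.252 m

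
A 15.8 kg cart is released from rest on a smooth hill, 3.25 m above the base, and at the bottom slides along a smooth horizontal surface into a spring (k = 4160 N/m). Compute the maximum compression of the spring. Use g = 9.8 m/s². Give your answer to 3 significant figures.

Energy conservation (no friction) from release to max compression: mgh = ½kx²
x = √(2mgh/k) = √(2 × 15.8 × 9.8 × 3.25 / 4160) = 0.4919 m

x = 0.492 m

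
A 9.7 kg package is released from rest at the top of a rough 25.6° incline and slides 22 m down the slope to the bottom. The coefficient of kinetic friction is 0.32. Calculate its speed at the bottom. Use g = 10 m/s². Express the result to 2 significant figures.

v = 7.9 m/s

Energy: mgh = ½mv² + W_f, with h = L sinθ and W_f = μ_k (mg cosθ) L
mgh = mgL sinθ = (9.7)(10)(22)sin25.6° = 922.07 J
W_f = μ_k mg cosθ · L = (0.32)(9.7)(10)cos25.6°·22 = 615.8 J
½mv² = 922.07 − 615.8 = 306.23 J
v = √(2 × 306.23/9.7) = 7.946 m/s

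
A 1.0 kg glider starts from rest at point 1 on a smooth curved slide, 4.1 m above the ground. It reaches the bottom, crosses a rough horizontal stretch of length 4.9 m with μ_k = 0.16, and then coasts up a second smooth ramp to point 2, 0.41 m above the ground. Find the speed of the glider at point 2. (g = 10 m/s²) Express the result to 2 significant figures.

v = 7.6 m/s

Energy at 1: mgh₁ = (1.0)(10)(4.1) = 41.000 J
Friction loss: W_f = μ_k mg d = 7.840 J
At 2: ½mv² + mgh₂ = mgh₁ − W_f
½mv² = 41.000 − 7.840 − 4.1000 = 29.060 J
v = √(2 × 29.060/1.0) = 7.624 m/s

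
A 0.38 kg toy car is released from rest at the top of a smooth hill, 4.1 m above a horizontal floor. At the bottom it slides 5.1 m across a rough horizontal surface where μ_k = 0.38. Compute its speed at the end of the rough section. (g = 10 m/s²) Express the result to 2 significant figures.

Applying the work–energy principle:
mgh = ½mv² + μ_k m g d
W_f = μ_k mg d = (0.38)(0.38)(10)(5.1) = 7.364 J
½mv² = mgh − W_f = 15.580 − 7.364 = 8.2156 J
v = √(2 × 8.2156/0.38) = 6.576 m/s

v = 6.6 m/s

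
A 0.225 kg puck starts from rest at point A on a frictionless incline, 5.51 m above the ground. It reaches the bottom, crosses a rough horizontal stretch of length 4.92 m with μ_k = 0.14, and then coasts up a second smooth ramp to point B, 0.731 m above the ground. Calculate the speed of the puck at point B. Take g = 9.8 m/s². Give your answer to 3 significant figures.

Energy at A: mgh₁ = (0.225)(9.8)(5.51) = 12.150 J
Friction loss: W_f = μ_k mg d = 1.519 J
At B: ½mv² + mgh₂ = mgh₁ − W_f
½mv² = 12.150 − 1.519 − 1.6119 = 9.0189 J
v = √(2 × 9.0189/0.225) = 8.954 m/s

v = 8.95 m/s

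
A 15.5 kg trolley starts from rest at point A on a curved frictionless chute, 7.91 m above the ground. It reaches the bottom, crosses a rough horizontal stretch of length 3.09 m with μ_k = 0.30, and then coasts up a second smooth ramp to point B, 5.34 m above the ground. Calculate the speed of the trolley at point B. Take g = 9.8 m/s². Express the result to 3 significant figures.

Energy at A: mgh₁ = (15.5)(9.8)(7.91) = 1201.5 J
Friction loss: W_f = μ_k mg d = 140.8 J
At B: ½mv² + mgh₂ = mgh₁ − W_f
½mv² = 1201.5 − 140.8 − 811.15 = 249.57 J
v = √(2 × 249.57/15.5) = 5.675 m/s

v = 5.67 m/s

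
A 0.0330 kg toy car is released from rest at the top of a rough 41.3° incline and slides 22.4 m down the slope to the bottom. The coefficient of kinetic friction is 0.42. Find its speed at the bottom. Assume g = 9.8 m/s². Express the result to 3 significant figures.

v = 12.3 m/s

Work–energy: mg(L sinθ) − μ_k(mg cosθ)L = ½mv²
mgh = mgL sinθ = (0.0330)(9.8)(22.4)sin41.3° = 4.7812 J
W_f = μ_k mg cosθ · L = (0.42)(0.0330)(9.8)cos41.3°·22.4 = 2.286 J
½mv² = 4.7812 − 2.286 = 2.4954 J
v = √(2 × 2.4954/0.0330) = 12.30 m/s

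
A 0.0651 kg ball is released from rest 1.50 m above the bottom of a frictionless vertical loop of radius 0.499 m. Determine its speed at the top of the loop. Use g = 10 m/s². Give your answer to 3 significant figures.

v = 3.17 m/s

Energy conservation: mgh = ½mv_top² + mg(2r)
v_top² = 2g(h − 2r) = 2(10)(1.50 − 0.9980) = 10.04
v_top = 3.169 m/s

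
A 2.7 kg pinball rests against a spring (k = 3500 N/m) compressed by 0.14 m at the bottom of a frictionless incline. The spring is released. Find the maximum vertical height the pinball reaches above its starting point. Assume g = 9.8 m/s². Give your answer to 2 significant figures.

h = 1.3 m

At maximum height the pinball is at rest, so ½kx² = mgh
h = kx²/(2mg) = (3500)(0.14)²/(2 × 2.7 × 9.8) = 1.296 m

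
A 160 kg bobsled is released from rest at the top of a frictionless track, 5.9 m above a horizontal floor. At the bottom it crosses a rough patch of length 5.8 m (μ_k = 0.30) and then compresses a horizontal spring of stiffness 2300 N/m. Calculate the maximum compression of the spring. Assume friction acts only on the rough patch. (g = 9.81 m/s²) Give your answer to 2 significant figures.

Initial energy: E₁ = mgh = (160)(9.81)(5.9) = 9260.6 J
Friction removes W_f = μ_k mg d = (0.30)(160)(9.81)(5.8) = 2731 J
Energy reaching the spring: E = 9260.6 − 2731 = 6529.5 J
At max compression ½kx² = E ⇒ x = √(2E/k) = √(2 × 6529.5/2300) = 2.383 m

x = 2.4 m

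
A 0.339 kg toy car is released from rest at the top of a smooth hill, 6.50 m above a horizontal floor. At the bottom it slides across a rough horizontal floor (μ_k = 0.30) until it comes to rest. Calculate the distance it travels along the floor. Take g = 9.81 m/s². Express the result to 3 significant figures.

d = 21.7 m

Applying the work–energy principle:
At rest all PE has been dissipated by friction: mgh = μ_k m g d
d = h/μ_k = 6.50/0.30 = 21.67 m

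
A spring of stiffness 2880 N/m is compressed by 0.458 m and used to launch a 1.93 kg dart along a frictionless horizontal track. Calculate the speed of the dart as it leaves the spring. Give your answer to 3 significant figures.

v = 17.7 m/s

Conservation of energy: ½kx² = ½mv²
v = x√(k/m) = 0.458 × √(2880/1.93) = 17.69 m/s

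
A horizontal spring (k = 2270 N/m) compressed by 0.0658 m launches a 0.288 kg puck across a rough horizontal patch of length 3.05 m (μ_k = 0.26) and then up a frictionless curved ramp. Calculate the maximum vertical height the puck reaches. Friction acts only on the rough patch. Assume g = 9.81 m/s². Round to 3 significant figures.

Spring energy: E₀ = ½kx² = ½(2270)(0.0658)² = 4.9141 J
Friction: W_f = μ_k mg d = (0.26)(0.288)(9.81)(3.05) = 2.240 J
Energy at base of ramp: E = 4.9141 − 2.240 = 2.6737 J
At max height all remaining energy is PE: mgh = E ⇒ h = E/(mg) = 2.6737/(0.288 × 9.81) = 0.9463 m

h = 0.946 m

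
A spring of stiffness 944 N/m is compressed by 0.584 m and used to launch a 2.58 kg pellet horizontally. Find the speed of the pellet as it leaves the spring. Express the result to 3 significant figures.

v = 11.2 m/s

Conservation of energy: ½kx² = ½mv²
v = x√(k/m) = 0.584 × √(944/2.58) = 11.17 m/s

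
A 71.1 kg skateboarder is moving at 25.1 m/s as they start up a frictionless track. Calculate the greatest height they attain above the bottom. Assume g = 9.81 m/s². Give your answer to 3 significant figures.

h = 32.1 m

Setting KE at the bottom equal to PE gained: ½mv² = mgh
h = v²/(2g) = 25.1²/(2 × 9.81) = 32.11 m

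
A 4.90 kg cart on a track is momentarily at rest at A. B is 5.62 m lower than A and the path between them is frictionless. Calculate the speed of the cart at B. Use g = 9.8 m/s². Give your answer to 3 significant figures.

Equating total energy at the two states: mgh = ½mv²
v = √(2gh) = √(2 × 9.8 × 5.62) = √110.15 = 10.50 m/s

v = 10.5 m/s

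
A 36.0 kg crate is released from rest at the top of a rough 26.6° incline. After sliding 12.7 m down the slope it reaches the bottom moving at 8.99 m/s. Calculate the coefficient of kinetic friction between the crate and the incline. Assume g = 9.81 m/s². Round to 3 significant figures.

The energy dissipated by friction is the PE lost minus the KE gained:
mgL sinθ = 2008.3 J; ½mv² = 1454.8 J
W_f = 2008.3 − 1454.8 = 553.5 J
μ_k = W_f/(mg cosθ · L) = 553.5/(315.8 × 12.7) = 0.1380

μ_k = 0.138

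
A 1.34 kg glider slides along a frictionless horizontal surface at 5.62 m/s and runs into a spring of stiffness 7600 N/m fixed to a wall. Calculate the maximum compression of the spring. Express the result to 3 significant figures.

Conservation of energy between contact and max compression: ½mv² = ½kx²
x = v√(m/k) = 5.62 × √(1.34/7600) = 0.07462 m

x = 0.0746 m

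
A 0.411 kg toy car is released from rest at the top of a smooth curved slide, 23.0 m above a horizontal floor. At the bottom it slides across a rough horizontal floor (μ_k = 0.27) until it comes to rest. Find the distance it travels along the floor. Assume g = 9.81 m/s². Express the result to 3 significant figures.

Energy bookkeeping (friction removes W_f = μ_k N d):
At rest all PE has been dissipated by friction: mgh = μ_k m g d
d = h/μ_k = 23.0/0.27 = 85.19 m

d = 85.2 m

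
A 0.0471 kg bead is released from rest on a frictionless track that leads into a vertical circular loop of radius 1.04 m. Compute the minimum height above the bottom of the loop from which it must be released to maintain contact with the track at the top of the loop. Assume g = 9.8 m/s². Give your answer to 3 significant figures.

At the top, for minimum speed gravity alone supplies the centripetal force: mg = mv_top²/r ⇒ v_top² = gr = 10.19 m²/s²
Energy conservation from release height h to the top (height 2r): mgh = ½mv_top² + mg(2r)
h = v_top²/(2g) + 2r = r/2 + 2r = 5r/2 = 2.600 m

h = 2.60 m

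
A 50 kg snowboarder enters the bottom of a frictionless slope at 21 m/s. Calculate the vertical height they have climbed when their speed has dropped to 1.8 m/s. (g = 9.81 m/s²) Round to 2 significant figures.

Conservation of energy: ½mv₁² = ½mv₂² + mgh
h = (v₁² − v₂²)/(2g) = (21² − 1.8²)/(2 × 9.81) = 22.31 m

h = 22 m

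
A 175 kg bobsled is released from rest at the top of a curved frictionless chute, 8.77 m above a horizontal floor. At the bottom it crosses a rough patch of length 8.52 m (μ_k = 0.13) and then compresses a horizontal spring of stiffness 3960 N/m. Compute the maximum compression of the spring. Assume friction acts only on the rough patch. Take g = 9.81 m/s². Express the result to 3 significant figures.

Initial energy: E₁ = mgh = (175)(9.81)(8.77) = 15056 J
Friction removes W_f = μ_k mg d = (0.13)(175)(9.81)(8.52) = 1901 J
Energy reaching the spring: E = 15056 − 1901 = 13154 J
At max compression ½kx² = E ⇒ x = √(2E/k) = √(2 × 13154/3960) = 2.578 m

x = 2.58 m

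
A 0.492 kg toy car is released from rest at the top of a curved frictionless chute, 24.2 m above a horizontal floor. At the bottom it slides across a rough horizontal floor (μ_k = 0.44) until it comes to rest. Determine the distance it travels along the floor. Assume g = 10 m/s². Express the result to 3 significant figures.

Energy at the top = energy at the end + work done against friction:
At rest all PE has been dissipated by friction: mgh = μ_k m g d
d = h/μ_k = 24.2/0.44 = 55.00 m

d = 55.0 m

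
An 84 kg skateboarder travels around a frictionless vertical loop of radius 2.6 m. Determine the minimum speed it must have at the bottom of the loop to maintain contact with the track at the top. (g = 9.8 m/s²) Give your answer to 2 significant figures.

v = 11 m/s

At the top: mg = mv_top²/r ⇒ v_top² = gr = 25.48 m²/s²
Energy from bottom to top (height 2r): ½mv_bot² = ½mv_top² + mg(2r)
v_bot² = gr + 4gr = 5gr = 127.4
v_bot = √(5gr) = 11.29 m/s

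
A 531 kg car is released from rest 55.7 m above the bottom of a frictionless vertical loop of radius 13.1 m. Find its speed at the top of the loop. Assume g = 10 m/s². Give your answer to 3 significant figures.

Energy conservation: mgh = ½mv_top² + mg(2r)
v_top² = 2g(h − 2r) = 2(10)(55.7 − 26.20) = 590.0
v_top = 24.29 m/s

v = 24.3 m/s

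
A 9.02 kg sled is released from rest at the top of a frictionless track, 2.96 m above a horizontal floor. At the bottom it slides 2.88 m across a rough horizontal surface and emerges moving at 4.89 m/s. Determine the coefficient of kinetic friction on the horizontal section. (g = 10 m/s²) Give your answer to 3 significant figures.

Energy at the top = energy at the end + work done against friction:
mgh = ½mv² + μ_k m g d
mgh = 266.99 J; ½mv² = 107.84 J
W_f = 266.99 − 107.84 = 159.1 J
μ_k = W_f/(mg·d) = 159.1/(90.20 × 2.88) = 0.6126

μ_k = 0.613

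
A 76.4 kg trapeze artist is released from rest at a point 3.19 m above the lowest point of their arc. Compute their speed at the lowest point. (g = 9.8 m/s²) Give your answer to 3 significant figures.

v = 7.91 m/s

Energy conservation between the two points: mgh = ½mv²
The mass cancels from both sides.
v = √(2gh) = √(2 × 9.8 × 3.19) = √62.524 = 7.907 m/s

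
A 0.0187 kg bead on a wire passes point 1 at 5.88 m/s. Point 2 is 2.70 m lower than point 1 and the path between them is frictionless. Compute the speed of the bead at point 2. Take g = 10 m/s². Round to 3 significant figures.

Energy conservation between the two points: ½mv₀² + mgh = ½mv²
v² = v₀² + 2gh = (5.88)² + 2(10)(2.70) = 88.574
v = √88.574 = 9.411 m/s

v = 9.41 m/s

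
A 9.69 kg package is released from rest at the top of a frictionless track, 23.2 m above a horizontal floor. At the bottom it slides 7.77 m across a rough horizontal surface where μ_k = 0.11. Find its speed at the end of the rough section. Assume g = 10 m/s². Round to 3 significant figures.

Energy bookkeeping (friction removes W_f = μ_k N d):
mgh = ½mv² + μ_k m g d
W_f = μ_k mg d = (0.11)(9.69)(10)(7.77) = 82.82 J
½mv² = mgh − W_f = 2248.1 − 82.82 = 2165.3 J
v = √(2 × 2165.3/9.69) = 21.14 m/s

v = 21.1 m/s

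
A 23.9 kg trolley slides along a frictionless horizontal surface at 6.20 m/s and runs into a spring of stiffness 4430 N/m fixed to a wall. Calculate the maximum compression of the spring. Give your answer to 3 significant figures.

x = 0.455 m

All KE is stored as spring PE at maximum compression: ½mv² = ½kx²
x = v√(m/k) = 6.20 × √(23.9/4430) = 0.4554 m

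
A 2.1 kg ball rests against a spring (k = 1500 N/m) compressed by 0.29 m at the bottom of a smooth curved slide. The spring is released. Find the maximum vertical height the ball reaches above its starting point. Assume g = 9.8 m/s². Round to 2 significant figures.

All spring PE becomes gravitational PE at the highest point: ½kx² = mgh
h = kx²/(2mg) = (1500)(0.29)²/(2 × 2.1 × 9.8) = 3.065 m

h = 3.1 m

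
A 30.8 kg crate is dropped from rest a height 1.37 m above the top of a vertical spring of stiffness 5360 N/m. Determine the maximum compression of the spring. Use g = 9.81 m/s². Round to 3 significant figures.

Take the reference level at the top of the uncompressed spring. At max compression the crate has fallen H + x and is momentarily at rest:
mg(H + x) = ½kx²
½(5360)x² − (30.8)(9.81)x − (30.8)(9.81)(1.37) = 0
2680x² − 302.1x − 413.9 = 0
x = [302.1 + √(91293 + 4.4375e+06)]/(2 × 2680) = 0.4534 m

x = 0.453 m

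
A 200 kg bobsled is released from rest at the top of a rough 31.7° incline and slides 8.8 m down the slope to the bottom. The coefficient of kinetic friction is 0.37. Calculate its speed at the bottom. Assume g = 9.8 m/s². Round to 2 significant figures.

v = 6.0 m/s

Work–energy: mg(L sinθ) − μ_k(mg cosθ)L = ½mv²
mgh = mgL sinθ = (200)(9.8)(8.8)sin31.7° = 9063.3 J
W_f = μ_k mg cosθ · L = (0.37)(200)(9.8)cos31.7°·8.8 = 5430 J
½mv² = 9063.3 − 5430 = 3633.7 J
v = √(2 × 3633.7/200) = 6.028 m/s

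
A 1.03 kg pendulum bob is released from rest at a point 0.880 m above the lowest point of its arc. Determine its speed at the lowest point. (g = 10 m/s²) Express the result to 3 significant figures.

v = 4.20 m/s

Energy conservation between the two points: mgh = ½mv²
The mass cancels from both sides.
v = √(2gh) = √(2 × 10 × 0.880) = √17.600 = 4.195 m/s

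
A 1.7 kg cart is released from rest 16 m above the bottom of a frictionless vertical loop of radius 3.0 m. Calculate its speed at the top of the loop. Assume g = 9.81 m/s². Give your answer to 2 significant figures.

Energy conservation: mgh = ½mv_top² + mg(2r)
v_top² = 2g(h − 2r) = 2(9.81)(16 − 6.000) = 196.2
v_top = 14.01 m/s

v = 14 m/s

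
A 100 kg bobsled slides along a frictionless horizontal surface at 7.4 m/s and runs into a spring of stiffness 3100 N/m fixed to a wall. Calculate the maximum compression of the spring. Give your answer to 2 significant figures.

All KE is stored as spring PE at maximum compression: ½mv² = ½kx²
x = v√(m/k) = 7.4 × √(100/3100) = 1.329 m

x = 1.3 m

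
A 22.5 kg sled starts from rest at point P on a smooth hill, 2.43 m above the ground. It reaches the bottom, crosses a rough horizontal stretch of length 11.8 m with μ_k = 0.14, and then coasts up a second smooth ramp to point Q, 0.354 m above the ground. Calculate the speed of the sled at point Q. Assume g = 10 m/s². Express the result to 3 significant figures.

Energy at P: mgh₁ = (22.5)(10)(2.43) = 546.75 J
Friction loss: W_f = μ_k mg d = 371.7 J
At Q: ½mv² + mgh₂ = mgh₁ − W_f
½mv² = 546.75 − 371.7 − 79.650 = 95.400 J
v = √(2 × 95.400/22.5) = 2.912 m/s

v = 2.91 m/s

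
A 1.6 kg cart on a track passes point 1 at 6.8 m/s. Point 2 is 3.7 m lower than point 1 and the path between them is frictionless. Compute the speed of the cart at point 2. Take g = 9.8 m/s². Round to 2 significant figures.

Equating total energy at the two states: ½mv₀² + mgh = ½mv²
The mass cancels from both sides.
v² = v₀² + 2gh = (6.8)² + 2(9.8)(3.7) = 118.76
v = √118.76 = 10.90 m/s

v = 11 m/s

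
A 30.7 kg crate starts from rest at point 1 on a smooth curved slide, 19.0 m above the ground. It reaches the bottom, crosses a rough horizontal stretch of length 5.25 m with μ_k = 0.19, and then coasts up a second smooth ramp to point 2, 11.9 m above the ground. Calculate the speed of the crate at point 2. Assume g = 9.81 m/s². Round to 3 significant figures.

v = 10.9 m/s

Energy at 1: mgh₁ = (30.7)(9.81)(19.0) = 5722.2 J
Friction loss: W_f = μ_k mg d = 300.4 J
At 2: ½mv² + mgh₂ = mgh₁ − W_f
½mv² = 5722.2 − 300.4 − 3583.9 = 1837.9 J
v = √(2 × 1837.9/30.7) = 10.94 m/s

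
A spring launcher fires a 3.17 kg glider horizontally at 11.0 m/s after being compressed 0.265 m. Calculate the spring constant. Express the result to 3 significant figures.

k = 5460 N/m

½kx² = ½mv²
k = mv²/x² = (3.17)(11.0)²/(0.265)² = 5462 N/m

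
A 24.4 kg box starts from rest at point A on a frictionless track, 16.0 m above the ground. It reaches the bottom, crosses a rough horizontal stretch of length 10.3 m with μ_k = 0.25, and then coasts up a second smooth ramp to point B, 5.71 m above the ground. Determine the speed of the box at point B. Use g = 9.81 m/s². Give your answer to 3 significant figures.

Energy at A: mgh₁ = (24.4)(9.81)(16.0) = 3829.8 J
Friction loss: W_f = μ_k mg d = 616.4 J
At B: ½mv² + mgh₂ = mgh₁ − W_f
½mv² = 3829.8 − 616.4 − 1366.8 = 1846.7 J
v = √(2 × 1846.7/24.4) = 12.30 m/s

v = 12.3 m/s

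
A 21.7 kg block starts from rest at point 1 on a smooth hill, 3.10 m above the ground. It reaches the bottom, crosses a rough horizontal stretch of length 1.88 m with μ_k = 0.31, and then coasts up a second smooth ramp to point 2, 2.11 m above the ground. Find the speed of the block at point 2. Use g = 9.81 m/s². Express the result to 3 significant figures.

v = 2.83 m/s

Energy at 1: mgh₁ = (21.7)(9.81)(3.10) = 659.92 J
Friction loss: W_f = μ_k mg d = 124.1 J
At 2: ½mv² + mgh₂ = mgh₁ − W_f
½mv² = 659.92 − 124.1 − 449.17 = 86.684 J
v = √(2 × 86.684/21.7) = 2.827 m/s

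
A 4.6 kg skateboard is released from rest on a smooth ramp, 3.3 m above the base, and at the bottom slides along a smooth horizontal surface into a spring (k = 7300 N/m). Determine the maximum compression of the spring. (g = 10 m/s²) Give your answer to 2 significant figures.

x = 0.20 m

At max compression the skateboard is momentarily at rest: mgh = ½kx²
x = √(2mgh/k) = √(2 × 4.6 × 10 × 3.3 / 7300) = 0.2039 m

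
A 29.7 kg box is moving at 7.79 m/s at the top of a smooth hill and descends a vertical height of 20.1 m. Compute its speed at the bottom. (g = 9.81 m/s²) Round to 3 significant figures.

By conservation of mechanical energy, ½mv₀² + mgh = ½mv²
v² = v₀² + 2gh = (7.79)² + 2(9.81)(20.1) = 455.05
v = √455.05 = 21.33 m/s

v = 21.3 m/s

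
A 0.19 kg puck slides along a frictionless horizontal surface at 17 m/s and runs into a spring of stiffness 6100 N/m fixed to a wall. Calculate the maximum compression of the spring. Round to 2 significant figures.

x = 0.095 m

Conservation of energy between contact and max compression: ½mv² = ½kx²
x = v√(m/k) = 17 × √(0.19/6100) = 0.09488 m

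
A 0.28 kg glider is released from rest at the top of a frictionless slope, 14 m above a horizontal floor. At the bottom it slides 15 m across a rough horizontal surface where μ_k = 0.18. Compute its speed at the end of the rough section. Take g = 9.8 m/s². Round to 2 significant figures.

v = 15 m/s

Energy bookkeeping (friction removes W_f = μ_k N d):
mgh = ½mv² + μ_k m g d
W_f = μ_k mg d = (0.18)(0.28)(9.8)(15) = 7.409 J
½mv² = mgh − W_f = 38.416 − 7.409 = 31.007 J
v = √(2 × 31.007/0.28) = 14.88 m/s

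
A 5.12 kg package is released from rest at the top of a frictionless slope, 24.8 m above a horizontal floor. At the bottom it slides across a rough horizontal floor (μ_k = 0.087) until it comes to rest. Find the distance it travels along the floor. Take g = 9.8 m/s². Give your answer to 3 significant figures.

d = 285 m

Applying the work–energy principle:
At rest all PE has been dissipated by friction: mgh = μ_k m g d
d = h/μ_k = 24.8/0.087 = 285.1 m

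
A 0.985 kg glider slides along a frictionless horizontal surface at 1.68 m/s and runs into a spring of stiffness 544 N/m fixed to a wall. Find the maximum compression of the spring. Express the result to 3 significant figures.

x = 0.0715 m

All KE is stored as spring PE at maximum compression: ½mv² = ½kx²
x = v√(m/k) = 1.68 × √(0.985/544) = 0.07149 m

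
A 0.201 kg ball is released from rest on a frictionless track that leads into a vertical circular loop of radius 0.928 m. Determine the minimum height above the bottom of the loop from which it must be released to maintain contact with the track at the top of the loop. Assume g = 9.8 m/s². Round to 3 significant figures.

At the top, for minimum speed gravity alone supplies the centripetal force: mg = mv_top²/r ⇒ v_top² = gr = 9.094 m²/s²
Energy conservation from release height h to the top (height 2r): mgh = ½mv_top² + mg(2r)
h = v_top²/(2g) + 2r = r/2 + 2r = 5r/2 = 2.320 m

h = 2.32 m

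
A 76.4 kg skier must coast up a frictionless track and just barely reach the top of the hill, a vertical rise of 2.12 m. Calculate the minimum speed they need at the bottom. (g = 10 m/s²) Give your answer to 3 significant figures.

At the top they are momentarily at rest, so all KE converts to PE: ½mv² = mgh
v = √(2gh) = √(2 × 10 × 2.12) = 6.512 m/s

v = 6.51 m/s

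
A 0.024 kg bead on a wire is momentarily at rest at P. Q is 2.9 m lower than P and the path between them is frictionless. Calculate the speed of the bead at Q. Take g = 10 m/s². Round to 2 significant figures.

Energy conservation between the two points: mgh = ½mv²
v = √(2gh) = √(2 × 10 × 2.9) = √58.000 = 7.616 m/s

v = 7.6 m/s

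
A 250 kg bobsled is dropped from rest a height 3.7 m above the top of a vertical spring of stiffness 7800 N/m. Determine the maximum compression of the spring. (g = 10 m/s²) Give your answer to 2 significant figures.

Let x be the compression. The total drop is H + x, and the bobsled is instantaneously at rest at max compression, so energy conservation gives:
mg(H + x) = ½kx²
½(7800)x² − (250)(10)x − (250)(10)(3.7) = 0
3900x² − 2500x − 9250 = 0
x = [2500 + √(6.250e+06 + 1.4430e+08)]/(2 × 3900) = 1.894 m

x = 1.9 m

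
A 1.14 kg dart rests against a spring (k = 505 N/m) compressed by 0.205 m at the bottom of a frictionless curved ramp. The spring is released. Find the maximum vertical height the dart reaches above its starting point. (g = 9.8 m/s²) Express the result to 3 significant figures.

Energy conservation from release to the highest point: ½kx² = mgh
h = kx²/(2mg) = (505)(0.205)²/(2 × 1.14 × 9.8) = 0.9498 m

h = 0.950 m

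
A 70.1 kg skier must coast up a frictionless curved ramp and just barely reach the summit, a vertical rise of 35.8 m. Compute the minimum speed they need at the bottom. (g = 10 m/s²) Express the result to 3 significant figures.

v = 26.8 m/s

At the top they are momentarily at rest, so all KE converts to PE: ½mv² = mgh
v = √(2gh) = √(2 × 10 × 35.8) = 26.76 m/s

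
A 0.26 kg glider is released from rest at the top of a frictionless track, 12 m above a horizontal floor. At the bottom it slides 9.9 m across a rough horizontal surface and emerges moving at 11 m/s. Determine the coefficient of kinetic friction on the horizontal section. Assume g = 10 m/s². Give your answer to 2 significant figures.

Energy bookkeeping (friction removes W_f = μ_k N d):
mgh = ½mv² + μ_k m g d
mgh = 31.200 J; ½mv² = 15.730 J
W_f = 31.200 − 15.730 = 15.47 J
μ_k = W_f/(mg·d) = 15.47/(2.600 × 9.9) = 0.6010

μ_k = 0.60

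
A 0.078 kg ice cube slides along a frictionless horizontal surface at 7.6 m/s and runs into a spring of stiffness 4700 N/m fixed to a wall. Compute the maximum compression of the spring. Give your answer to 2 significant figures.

x = 0.031 m

Conservation of energy between contact and max compression: ½mv² = ½kx²
x = v√(m/k) = 7.6 × √(0.078/4700) = 0.03096 m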